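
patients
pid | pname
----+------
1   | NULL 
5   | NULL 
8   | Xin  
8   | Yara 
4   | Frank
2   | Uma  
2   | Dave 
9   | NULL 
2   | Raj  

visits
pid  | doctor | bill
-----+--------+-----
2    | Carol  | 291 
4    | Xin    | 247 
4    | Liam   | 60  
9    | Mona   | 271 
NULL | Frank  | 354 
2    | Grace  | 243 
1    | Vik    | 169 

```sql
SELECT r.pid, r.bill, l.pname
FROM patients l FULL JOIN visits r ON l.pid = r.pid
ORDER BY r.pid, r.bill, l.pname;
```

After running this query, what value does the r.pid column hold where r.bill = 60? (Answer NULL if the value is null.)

4

FULL OUTER JOIN keeps every row from both sides; unmatched rows get NULL for the other side's columns.
Matching on l.pid = r.pid. A NULL in a compared column never satisfies the condition.
Matched pairs: 10; unmatched l rows kept: 3; unmatched r rows kept: 1.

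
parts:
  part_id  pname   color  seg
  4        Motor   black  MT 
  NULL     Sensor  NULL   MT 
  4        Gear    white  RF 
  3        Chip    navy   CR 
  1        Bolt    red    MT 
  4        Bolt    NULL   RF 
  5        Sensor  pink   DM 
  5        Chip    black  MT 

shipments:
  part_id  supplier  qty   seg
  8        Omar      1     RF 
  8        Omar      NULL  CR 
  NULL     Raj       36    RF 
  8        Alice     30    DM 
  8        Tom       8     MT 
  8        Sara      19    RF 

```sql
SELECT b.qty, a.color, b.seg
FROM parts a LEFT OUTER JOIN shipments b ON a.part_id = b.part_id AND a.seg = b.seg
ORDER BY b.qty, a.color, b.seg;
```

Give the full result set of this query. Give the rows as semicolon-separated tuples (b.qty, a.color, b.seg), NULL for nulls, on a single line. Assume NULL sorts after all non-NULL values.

(NULL, black, NULL); (NULL, black, NULL); (NULL, navy, NULL); (NULL, pink, NULL); (NULL, red, NULL); (NULL, white, NULL); (NULL, NULL, NULL); (NULL, NULL, NULL)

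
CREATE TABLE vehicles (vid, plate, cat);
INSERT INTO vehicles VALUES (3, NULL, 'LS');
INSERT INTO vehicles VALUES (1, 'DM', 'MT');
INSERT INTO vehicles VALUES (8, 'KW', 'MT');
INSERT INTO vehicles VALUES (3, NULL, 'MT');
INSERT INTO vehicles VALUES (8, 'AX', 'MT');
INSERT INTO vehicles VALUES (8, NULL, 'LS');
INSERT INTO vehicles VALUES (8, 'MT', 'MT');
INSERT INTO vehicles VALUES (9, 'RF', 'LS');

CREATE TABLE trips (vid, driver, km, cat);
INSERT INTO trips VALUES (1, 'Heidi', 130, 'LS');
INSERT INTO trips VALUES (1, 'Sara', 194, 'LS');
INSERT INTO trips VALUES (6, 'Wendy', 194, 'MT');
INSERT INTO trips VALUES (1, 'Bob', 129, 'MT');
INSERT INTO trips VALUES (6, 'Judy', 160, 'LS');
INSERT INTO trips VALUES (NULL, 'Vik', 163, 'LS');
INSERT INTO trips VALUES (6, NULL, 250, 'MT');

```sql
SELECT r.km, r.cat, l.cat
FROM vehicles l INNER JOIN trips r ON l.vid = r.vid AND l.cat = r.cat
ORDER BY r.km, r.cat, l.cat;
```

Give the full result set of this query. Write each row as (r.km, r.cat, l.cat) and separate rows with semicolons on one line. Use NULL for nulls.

INNER JOIN keeps only pairs where the ON condition holds.
Matching on l.vid = r.vid AND l.cat = r.cat. A NULL in a compared column never satisfies the condition.
- l[0] vid=3, cat=LS → no match; dropped.
- l[1] vid=1, cat=MT → 1 match(es) in r → 1 row(s).
- l[2] vid=8, cat=MT → no match; dropped.
- l[3] vid=3, cat=MT → no match; dropped.
- l[4] vid=8, cat=MT → no match; dropped.
- l[5] vid=8, cat=LS → no match; dropped.
- l[6] vid=8, cat=MT → no match; dropped.
- l[7] vid=9, cat=LS → no match; dropped.
After projecting and ordering:
r.km | r.cat | l.cat
129 | MT | MT

(129, MT, MT)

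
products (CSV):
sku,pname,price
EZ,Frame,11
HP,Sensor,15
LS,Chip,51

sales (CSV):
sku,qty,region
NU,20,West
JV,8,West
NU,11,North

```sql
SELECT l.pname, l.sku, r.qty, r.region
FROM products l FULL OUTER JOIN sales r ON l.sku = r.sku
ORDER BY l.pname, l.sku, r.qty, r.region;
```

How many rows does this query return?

FULL OUTER JOIN keeps every row from both sides; unmatched rows get NULL for the other side's columns.
Matching on l.sku = r.sku.
- l (sku=EZ) has no partner → padded with NULL.
- l (sku=HP) has no partner → padded with NULL.
- l (sku=LS) has no partner → padded with NULL.
- 3 row(s) from r found no l partner → padded with NULL.
Total: 0 matched + 6 padded = 6 rows.

6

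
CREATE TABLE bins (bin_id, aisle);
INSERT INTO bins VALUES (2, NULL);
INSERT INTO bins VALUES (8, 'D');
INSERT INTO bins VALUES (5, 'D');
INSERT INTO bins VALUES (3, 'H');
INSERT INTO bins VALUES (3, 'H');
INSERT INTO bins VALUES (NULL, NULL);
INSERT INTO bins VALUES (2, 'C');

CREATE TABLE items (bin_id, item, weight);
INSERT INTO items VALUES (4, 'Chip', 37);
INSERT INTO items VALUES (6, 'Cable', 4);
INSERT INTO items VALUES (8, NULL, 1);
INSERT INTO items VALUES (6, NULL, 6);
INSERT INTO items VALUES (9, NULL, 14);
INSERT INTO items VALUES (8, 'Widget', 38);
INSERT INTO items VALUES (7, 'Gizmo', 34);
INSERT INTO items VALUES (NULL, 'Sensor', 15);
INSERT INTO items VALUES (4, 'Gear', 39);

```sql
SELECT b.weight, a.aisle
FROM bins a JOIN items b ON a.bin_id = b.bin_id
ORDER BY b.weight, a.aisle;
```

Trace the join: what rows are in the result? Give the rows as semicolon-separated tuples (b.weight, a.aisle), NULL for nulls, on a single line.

INNER JOIN keeps only pairs where the ON condition holds.
Matching on a.bin_id = b.bin_id. A NULL in a compared column never satisfies the condition.
Matched pairs: 2.

(1, D); (38, D)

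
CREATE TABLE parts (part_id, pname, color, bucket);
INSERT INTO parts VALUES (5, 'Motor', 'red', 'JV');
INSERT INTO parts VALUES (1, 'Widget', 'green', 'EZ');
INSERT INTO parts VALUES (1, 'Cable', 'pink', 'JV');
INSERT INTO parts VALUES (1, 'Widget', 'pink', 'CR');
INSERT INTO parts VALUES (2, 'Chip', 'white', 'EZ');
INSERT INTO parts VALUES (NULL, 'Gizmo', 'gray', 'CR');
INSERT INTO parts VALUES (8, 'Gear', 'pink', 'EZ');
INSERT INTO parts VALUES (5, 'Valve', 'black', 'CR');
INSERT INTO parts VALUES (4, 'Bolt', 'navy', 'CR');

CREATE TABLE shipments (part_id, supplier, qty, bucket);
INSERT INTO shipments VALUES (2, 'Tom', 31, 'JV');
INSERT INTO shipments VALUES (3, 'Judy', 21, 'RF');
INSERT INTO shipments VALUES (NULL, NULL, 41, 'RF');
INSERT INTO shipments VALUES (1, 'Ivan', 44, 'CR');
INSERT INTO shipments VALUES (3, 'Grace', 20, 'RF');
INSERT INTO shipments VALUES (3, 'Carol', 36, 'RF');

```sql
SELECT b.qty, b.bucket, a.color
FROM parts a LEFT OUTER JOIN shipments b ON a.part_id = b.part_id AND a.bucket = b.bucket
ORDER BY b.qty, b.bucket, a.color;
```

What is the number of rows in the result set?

LEFT JOIN keeps every row from `parts`; unmatched rows get NULL for `shipments`'s columns.
Matching on a.part_id = b.part_id AND a.bucket = b.bucket. A NULL in a compared column never satisfies the condition.
- a (part_id=5, bucket=JV) has no partner → padded with NULL.
- a (part_id=1, bucket=EZ) has no partner → padded with NULL.
- a (part_id=1, bucket=JV) has no partner → padded with NULL.
- a (part_id=1, bucket=CR) pairs with 1 row(s) of b.
- a (part_id=2, bucket=EZ) has no partner → padded with NULL.
- a (part_id=NULL, bucket=CR) has no partner → padded with NULL.
- a (part_id=8, bucket=EZ) has no partner → padded with NULL.
- a (part_id=5, bucket=CR) has no partner → padded with NULL.
- a (part_id=4, bucket=CR) has no partner → padded with NULL.
Total: 1 matched + 8 padded = 9 rows.

9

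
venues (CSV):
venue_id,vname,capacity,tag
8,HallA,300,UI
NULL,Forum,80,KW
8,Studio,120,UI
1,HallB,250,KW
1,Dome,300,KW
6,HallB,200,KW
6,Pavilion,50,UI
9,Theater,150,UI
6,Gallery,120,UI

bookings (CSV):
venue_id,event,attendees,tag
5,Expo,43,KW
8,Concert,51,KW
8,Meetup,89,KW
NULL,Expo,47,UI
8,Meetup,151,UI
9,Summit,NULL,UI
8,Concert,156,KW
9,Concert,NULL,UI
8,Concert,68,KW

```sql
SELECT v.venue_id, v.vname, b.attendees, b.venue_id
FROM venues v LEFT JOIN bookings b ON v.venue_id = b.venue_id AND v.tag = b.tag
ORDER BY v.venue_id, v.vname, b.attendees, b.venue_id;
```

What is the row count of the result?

10

LEFT JOIN keeps every row from `venues`; unmatched rows get NULL for `bookings`'s columns.
Matching on v.venue_id = b.venue_id AND v.tag = b.tag. A NULL in a compared column never satisfies the condition.
Matched pairs: 4; unmatched v rows kept: 6.
Total: 4 matched + 6 padded = 10 rows.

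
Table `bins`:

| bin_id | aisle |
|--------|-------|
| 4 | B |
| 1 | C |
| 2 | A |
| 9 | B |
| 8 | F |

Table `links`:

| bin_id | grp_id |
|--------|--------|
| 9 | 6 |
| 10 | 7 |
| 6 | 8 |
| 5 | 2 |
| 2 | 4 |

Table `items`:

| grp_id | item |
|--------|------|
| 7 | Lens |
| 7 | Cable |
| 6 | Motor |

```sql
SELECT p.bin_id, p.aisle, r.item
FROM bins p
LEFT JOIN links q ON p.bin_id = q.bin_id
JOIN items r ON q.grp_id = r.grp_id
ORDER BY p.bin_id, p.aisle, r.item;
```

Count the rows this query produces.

Step 1 — p LEFT JOIN q on bin_id → 5 row(s).
Then INNER JOIN `items r` on grp_id: keep only rows whose q.grp_id appears in r.
Result: 1 row(s).

1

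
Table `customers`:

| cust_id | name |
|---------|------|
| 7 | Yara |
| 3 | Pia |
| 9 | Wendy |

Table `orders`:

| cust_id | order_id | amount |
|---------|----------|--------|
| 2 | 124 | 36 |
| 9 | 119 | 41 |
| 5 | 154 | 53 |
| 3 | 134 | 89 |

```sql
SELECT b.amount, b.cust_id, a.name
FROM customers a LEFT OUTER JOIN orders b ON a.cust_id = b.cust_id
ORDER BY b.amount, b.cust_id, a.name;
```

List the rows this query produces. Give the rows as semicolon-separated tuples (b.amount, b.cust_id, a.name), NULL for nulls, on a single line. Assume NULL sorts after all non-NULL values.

(41, 9, Wendy); (89, 3, Pia); (NULL, NULL, Yara)

LEFT JOIN keeps every row from `customers`; unmatched rows get NULL for `orders`'s columns.
Matching on a.cust_id = b.cust_id.
- a (cust_id=7) has no partner → padded with NULL.
- a (cust_id=3) pairs with 1 row(s) of b.
- a (cust_id=9) pairs with 1 row(s) of b.
After projecting and ordering:
b.amount | b.cust_id | a.name
41 | 9 | Wendy
89 | 3 | Pia
NULL | NULL | Yara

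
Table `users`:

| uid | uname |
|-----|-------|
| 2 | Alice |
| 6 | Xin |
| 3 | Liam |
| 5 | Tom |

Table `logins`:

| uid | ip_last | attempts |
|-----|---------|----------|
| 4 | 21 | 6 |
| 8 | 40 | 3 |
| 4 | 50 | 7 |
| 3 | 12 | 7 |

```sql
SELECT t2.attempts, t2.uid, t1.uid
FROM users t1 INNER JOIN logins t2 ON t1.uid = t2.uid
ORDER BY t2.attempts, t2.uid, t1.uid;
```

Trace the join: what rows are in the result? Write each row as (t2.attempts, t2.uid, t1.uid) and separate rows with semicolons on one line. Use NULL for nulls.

INNER JOIN keeps only pairs where the ON condition holds.
Matching on t1.uid = t2.uid.
- t1 (uid=2) has no partner → excluded.
- t1 (uid=6) has no partner → excluded.
- t1 (uid=3) pairs with 1 row(s) of t2.
- t1 (uid=5) has no partner → excluded.
After projecting and ordering:
t2.attempts | t2.uid | t1.uid
7 | 3 | 3

(7, 3, 3)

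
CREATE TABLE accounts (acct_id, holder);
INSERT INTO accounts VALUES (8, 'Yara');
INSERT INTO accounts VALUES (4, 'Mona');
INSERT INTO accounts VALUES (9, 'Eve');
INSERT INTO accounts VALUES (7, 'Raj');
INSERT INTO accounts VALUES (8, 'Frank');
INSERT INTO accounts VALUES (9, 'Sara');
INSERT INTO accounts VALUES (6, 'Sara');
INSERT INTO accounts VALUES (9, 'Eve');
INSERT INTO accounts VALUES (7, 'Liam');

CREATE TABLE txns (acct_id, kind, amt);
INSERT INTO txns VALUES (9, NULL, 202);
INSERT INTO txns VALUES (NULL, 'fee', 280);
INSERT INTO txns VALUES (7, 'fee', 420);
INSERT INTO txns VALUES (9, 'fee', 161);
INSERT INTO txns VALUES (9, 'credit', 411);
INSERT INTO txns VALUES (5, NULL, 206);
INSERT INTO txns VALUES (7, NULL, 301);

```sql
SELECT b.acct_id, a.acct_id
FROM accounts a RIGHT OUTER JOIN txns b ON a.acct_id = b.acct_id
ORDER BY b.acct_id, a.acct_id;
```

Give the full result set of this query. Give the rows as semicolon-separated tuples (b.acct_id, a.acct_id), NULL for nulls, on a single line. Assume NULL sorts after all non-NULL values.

RIGHT JOIN keeps every row from `txns`; unmatched rows get NULL for `accounts`'s columns.
Matching on a.acct_id = b.acct_id. A NULL in a compared column never satisfies the condition.
Matched pairs: 13; unmatched b rows kept: 2.

(5, NULL); (7, 7); (7, 7); (7, 7); (7, 7); (9, 9); (9, 9); (9, 9); (9, 9); (9, 9); (9, 9); (9, 9); (9, 9); (9, 9); (NULL, NULL)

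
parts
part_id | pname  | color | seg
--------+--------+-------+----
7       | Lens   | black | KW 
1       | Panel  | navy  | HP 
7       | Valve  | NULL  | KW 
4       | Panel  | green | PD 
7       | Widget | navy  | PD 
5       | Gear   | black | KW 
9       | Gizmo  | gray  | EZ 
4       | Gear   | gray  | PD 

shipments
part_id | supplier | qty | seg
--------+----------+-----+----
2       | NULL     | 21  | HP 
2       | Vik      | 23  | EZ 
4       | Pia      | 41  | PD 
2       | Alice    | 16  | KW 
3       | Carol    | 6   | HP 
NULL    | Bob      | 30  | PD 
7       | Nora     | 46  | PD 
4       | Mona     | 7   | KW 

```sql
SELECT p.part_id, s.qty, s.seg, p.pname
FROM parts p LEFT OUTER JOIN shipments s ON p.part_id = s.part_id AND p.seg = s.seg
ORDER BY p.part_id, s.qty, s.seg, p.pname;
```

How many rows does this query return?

8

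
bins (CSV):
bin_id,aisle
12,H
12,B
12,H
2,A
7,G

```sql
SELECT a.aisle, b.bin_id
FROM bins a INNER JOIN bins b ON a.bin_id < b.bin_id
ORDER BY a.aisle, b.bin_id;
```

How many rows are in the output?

7

INNER JOIN keeps only pairs where the ON condition holds.
Matching on a.bin_id < b.bin_id.
- a[0] bin_id=12 → no match; dropped.
- a[1] bin_id=12 → no match; dropped.
- a[2] bin_id=12 → no match; dropped.
- a[3] bin_id=2 → 4 match(es) in b → 4 row(s).
- a[4] bin_id=7 → 3 match(es) in b → 3 row(s).
Total: 7 rows.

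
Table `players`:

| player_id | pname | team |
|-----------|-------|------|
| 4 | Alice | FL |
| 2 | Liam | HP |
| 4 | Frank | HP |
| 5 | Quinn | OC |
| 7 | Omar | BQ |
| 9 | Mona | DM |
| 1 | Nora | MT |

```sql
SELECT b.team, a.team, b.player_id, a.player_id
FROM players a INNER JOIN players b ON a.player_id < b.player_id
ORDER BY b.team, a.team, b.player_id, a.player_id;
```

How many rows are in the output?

20

INNER JOIN keeps only pairs where the ON condition holds.
Matching on a.player_id < b.player_id.
- a (player_id=4) pairs with 3 row(s) of b.
- a (player_id=2) pairs with 5 row(s) of b.
- a (player_id=4) pairs with 3 row(s) of b.
- a (player_id=5) pairs with 2 row(s) of b.
- a (player_id=7) pairs with 1 row(s) of b.
- a (player_id=9) has no partner → excluded.
- a (player_id=1) pairs with 6 row(s) of b.
Total: 20 rows.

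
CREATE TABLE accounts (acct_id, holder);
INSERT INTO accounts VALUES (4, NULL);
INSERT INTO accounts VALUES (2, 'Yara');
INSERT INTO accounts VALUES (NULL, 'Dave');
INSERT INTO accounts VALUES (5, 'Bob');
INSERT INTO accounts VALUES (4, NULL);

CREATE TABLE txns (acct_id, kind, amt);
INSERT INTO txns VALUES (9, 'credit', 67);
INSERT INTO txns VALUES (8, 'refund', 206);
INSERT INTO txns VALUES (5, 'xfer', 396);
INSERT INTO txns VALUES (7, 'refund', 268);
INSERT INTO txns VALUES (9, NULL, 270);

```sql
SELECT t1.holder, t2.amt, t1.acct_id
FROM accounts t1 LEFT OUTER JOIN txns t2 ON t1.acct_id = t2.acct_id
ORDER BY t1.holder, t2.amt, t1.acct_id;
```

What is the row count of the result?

5

LEFT JOIN keeps every row from `accounts`; unmatched rows get NULL for `txns`'s columns.
Matching on t1.acct_id = t2.acct_id. A NULL in a compared column never satisfies the condition.
- t1[0] acct_id=4 → no match; kept with NULLs on the t2 side.
- t1[1] acct_id=2 → no match; kept with NULLs on the t2 side.
- t1[2] acct_id=NULL → no match; kept with NULLs on the t2 side.
- t1[3] acct_id=5 → 1 match(es) in t2 → 1 row(s).
- t1[4] acct_id=4 → no match; kept with NULLs on the t2 side.
Total: 1 matched + 4 padded = 5 rows.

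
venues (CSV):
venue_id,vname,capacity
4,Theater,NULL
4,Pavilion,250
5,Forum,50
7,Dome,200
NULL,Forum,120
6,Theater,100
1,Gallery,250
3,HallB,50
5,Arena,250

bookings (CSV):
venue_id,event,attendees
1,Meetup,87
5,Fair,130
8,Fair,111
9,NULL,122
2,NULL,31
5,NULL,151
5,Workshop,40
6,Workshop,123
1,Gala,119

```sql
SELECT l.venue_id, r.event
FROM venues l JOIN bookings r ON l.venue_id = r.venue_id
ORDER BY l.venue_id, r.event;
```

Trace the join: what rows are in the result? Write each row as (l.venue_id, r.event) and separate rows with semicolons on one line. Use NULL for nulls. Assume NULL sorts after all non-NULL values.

INNER JOIN keeps only pairs where the ON condition holds.
Matching on l.venue_id = r.venue_id. A NULL in a compared column never satisfies the condition.
- venue_id=4: no matching r row, dropped.
- venue_id=4: no matching r row, dropped.
- venue_id=5: 3 matching r row(s), so 3 row(s) emitted.
- venue_id=7: no matching r row, dropped.
- venue_id=NULL: no matching r row, dropped.
- venue_id=6: 1 matching r row(s), so 1 row(s) emitted.
- venue_id=1: 2 matching r row(s), so 2 row(s) emitted.
- venue_id=3: no matching r row, dropped.
- venue_id=5: 3 matching r row(s), so 3 row(s) emitted.
After projecting and ordering:
l.venue_id | r.event
1 | Gala
1 | Meetup
5 | Fair
5 | Fair
5 | Workshop
5 | Workshop
5 | NULL
5 | NULL
6 | Workshop

(1, Gala); (1, Meetup); (5, Fair); (5, Fair); (5, Workshop); (5, Workshop); (5, NULL); (5, NULL); (6, Workshop)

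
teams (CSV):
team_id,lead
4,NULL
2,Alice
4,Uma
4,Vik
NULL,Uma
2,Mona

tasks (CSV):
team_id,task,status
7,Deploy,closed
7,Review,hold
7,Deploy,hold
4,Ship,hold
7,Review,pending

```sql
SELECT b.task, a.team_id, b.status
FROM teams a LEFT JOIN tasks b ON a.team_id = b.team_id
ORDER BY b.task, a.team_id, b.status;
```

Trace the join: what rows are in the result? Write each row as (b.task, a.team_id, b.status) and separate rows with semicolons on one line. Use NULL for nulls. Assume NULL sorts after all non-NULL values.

(Ship, 4, hold); (Ship, 4, hold); (Ship, 4, hold); (NULL, 2, NULL); (NULL, 2, NULL); (NULL, NULL, NULL)

LEFT JOIN keeps every row from `teams`; unmatched rows get NULL for `tasks`'s columns.
Matching on a.team_id = b.team_id. A NULL in a compared column never satisfies the condition.
Matched pairs: 3; unmatched a rows kept: 3.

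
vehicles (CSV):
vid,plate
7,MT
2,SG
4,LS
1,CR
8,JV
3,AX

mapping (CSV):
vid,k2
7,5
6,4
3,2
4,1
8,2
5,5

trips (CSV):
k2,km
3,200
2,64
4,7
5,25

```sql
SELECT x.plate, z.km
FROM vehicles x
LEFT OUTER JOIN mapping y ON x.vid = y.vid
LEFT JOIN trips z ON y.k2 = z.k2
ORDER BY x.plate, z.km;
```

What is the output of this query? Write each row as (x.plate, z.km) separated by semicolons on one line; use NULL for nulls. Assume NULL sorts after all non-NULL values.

Step 1 — x LEFT JOIN y on vid → 6 row(s).
Then LEFT JOIN `trips z` on k2: each of those 6 rows is kept; rows whose y.k2 has no match in z get NULL for z's columns.

(AX, 64); (CR, NULL); (JV, 64); (LS, NULL); (MT, 25); (SG, NULL)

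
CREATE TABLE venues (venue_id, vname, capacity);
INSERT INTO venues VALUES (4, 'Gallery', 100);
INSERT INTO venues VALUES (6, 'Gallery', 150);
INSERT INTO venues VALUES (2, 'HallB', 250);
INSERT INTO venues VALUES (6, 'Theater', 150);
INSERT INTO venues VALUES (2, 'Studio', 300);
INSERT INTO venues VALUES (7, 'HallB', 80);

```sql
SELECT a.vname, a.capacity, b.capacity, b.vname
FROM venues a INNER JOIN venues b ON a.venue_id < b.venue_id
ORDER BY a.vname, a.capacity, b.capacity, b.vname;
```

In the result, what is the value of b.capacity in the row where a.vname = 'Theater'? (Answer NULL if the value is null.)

INNER JOIN keeps only pairs where the ON condition holds.
Matching on a.venue_id < b.venue_id.
Matched pairs: 13.

80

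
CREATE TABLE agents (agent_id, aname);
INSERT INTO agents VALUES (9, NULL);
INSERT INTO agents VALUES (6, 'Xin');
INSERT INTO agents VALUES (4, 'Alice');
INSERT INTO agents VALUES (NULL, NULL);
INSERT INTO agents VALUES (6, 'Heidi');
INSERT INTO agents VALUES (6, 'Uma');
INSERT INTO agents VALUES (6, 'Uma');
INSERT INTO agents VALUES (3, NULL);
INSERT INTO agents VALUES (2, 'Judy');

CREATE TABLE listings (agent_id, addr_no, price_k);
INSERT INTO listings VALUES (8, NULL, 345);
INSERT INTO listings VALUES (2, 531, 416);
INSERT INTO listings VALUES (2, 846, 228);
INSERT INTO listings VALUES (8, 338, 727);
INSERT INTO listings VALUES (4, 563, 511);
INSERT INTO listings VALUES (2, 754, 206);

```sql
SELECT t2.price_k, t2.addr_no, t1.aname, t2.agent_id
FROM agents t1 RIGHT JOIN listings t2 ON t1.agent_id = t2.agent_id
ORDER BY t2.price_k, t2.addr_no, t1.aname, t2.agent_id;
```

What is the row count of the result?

6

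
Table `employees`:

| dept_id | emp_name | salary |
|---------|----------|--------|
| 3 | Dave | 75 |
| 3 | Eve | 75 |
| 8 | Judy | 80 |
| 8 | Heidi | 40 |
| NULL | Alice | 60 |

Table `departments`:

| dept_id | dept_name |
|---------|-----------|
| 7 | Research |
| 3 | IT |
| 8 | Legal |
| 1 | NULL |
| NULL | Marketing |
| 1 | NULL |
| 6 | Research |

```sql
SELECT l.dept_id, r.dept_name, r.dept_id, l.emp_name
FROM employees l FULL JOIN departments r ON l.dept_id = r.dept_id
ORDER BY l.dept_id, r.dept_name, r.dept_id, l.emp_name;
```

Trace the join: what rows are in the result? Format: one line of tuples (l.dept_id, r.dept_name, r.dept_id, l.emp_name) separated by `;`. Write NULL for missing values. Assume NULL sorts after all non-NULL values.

FULL OUTER JOIN keeps every row from both sides; unmatched rows get NULL for the other side's columns.
Matching on l.dept_id = r.dept_id. A NULL in a compared column never satisfies the condition.
Matched pairs: 4; unmatched l rows kept: 1; unmatched r rows kept: 5.

(3, IT, 3, Dave); (3, IT, 3, Eve); (8, Legal, 8, Heidi); (8, Legal, 8, Judy); (NULL, Marketing, NULL, NULL); (NULL, Research, 6, NULL); (NULL, Research, 7, NULL); (NULL, NULL, 1, NULL); (NULL, NULL, 1, NULL); (NULL, NULL, NULL, Alice)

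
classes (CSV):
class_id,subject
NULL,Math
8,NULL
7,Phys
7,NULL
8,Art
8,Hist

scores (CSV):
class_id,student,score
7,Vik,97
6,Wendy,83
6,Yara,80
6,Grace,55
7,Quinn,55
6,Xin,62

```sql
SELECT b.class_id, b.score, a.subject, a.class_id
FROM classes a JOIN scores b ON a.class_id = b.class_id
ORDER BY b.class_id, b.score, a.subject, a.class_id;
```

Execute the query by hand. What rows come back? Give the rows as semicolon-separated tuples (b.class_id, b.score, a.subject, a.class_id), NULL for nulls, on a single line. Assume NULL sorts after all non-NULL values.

INNER JOIN keeps only pairs where the ON condition holds.
Matching on a.class_id = b.class_id. A NULL in a compared column never satisfies the condition.
Matched pairs: 4.

(7, 55, Phys, 7); (7, 55, NULL, 7); (7, 97, Phys, 7); (7, 97, NULL, 7)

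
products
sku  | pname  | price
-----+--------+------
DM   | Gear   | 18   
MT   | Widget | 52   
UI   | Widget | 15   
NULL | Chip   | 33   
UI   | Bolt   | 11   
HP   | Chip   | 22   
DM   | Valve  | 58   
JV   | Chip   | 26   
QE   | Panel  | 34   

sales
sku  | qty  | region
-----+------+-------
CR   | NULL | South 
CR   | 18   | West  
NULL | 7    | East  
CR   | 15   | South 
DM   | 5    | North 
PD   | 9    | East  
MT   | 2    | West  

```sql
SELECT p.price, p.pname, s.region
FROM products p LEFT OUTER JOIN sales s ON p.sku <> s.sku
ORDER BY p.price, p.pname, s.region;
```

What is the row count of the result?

46

LEFT JOIN keeps every row from `products`; unmatched rows get NULL for `sales`'s columns.
Matching on p.sku <> s.sku. A NULL in a compared column never satisfies the condition.
- sku=DM: 5 matching s row(s), so 5 row(s) emitted.
- sku=MT: 5 matching s row(s), so 5 row(s) emitted.
- sku=UI: 6 matching s row(s), so 6 row(s) emitted.
- sku=NULL: no s row matches, row kept with s columns NULL.
- sku=UI: 6 matching s row(s), so 6 row(s) emitted.
- sku=HP: 6 matching s row(s), so 6 row(s) emitted.
- sku=DM: 5 matching s row(s), so 5 row(s) emitted.
- sku=JV: 6 matching s row(s), so 6 row(s) emitted.
- sku=QE: 6 matching s row(s), so 6 row(s) emitted.
Total: 45 matched + 1 padded = 46 rows.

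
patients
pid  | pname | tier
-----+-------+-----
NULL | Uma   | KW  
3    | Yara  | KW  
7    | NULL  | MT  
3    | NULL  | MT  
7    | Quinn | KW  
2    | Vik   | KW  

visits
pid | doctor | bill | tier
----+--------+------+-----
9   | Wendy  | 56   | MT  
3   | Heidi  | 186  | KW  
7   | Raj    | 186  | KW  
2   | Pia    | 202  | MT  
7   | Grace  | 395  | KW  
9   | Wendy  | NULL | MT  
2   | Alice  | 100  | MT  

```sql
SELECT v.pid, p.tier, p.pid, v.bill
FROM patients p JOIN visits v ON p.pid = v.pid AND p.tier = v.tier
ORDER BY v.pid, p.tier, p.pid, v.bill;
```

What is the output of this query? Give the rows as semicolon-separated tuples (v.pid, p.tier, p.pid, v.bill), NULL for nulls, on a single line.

(3, KW, 3, 186); (7, KW, 7, 186); (7, KW, 7, 395)

INNER JOIN keeps only pairs where the ON condition holds.
Matching on p.pid = v.pid AND p.tier = v.tier. A NULL in a compared column never satisfies the condition.
Matched pairs: 3.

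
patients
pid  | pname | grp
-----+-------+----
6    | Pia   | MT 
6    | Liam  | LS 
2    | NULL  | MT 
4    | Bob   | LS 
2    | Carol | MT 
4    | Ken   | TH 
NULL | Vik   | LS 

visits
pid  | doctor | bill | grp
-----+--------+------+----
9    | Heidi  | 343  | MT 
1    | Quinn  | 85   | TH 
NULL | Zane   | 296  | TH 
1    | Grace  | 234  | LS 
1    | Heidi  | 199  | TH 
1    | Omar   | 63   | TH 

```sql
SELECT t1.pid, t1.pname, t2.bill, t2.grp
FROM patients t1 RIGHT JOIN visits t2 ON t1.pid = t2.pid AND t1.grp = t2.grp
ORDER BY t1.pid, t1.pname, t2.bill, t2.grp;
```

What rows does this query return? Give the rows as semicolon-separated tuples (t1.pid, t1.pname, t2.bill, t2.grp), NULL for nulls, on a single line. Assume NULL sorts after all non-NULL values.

RIGHT JOIN keeps every row from `visits`; unmatched rows get NULL for `patients`'s columns.
Matching on t1.pid = t2.pid AND t1.grp = t2.grp. A NULL in a compared column never satisfies the condition.
- t1[0] pid=6, grp=MT → no match.
- t1[1] pid=6, grp=LS → no match.
- t1[2] pid=2, grp=MT → no match.
- t1[3] pid=4, grp=LS → no match.
- t1[4] pid=2, grp=MT → no match.
- t1[5] pid=4, grp=TH → no match.
- t1[6] pid=NULL, grp=LS → no match.
- 6 row(s) from t2 found no t1 partner → padded with NULL.
After projecting and ordering:
t1.pid | t1.pname | t2.bill | t2.grp
NULL | NULL | 63 | TH
NULL | NULL | 85 | TH
NULL | NULL | 199 | TH
NULL | NULL | 234 | LS
NULL | NULL | 296 | TH
NULL | NULL | 343 | MT

(NULL, NULL, 63, TH); (NULL, NULL, 85, TH); (NULL, NULL, 199, TH); (NULL, NULL, 234, LS); (NULL, NULL, 296, TH); (NULL, NULL, 343, MT)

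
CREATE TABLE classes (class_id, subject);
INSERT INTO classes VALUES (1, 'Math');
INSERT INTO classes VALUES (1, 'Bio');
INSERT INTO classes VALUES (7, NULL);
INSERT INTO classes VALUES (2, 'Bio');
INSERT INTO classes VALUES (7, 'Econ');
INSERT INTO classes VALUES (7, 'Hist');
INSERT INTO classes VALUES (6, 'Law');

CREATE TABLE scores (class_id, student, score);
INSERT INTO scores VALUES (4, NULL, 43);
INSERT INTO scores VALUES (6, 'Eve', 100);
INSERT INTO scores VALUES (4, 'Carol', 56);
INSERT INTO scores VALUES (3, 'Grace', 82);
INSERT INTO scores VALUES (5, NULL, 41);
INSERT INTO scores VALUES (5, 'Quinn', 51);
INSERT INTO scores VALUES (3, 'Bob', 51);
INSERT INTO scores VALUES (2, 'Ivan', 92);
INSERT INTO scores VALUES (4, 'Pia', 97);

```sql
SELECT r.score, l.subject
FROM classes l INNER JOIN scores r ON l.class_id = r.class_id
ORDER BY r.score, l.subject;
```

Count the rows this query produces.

INNER JOIN keeps only pairs where the ON condition holds.
Matching on l.class_id = r.class_id.
Matched pairs: 2.
Total: 2 rows.

2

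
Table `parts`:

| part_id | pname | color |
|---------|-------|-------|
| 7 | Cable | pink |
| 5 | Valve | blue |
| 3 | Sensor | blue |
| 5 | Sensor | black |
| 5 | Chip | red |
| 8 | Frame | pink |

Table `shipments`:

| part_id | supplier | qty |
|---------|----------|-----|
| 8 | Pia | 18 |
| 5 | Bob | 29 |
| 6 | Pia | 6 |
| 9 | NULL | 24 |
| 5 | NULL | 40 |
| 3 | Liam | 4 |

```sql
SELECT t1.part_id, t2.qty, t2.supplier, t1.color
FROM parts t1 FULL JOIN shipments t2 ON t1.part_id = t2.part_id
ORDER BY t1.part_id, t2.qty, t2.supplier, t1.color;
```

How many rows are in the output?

11

FULL OUTER JOIN keeps every row from both sides; unmatched rows get NULL for the other side's columns.
Matching on t1.part_id = t2.part_id.
Matched pairs: 8; unmatched t1 rows kept: 1; unmatched t2 rows kept: 2.
Total: 8 matched + 3 padded = 11 rows.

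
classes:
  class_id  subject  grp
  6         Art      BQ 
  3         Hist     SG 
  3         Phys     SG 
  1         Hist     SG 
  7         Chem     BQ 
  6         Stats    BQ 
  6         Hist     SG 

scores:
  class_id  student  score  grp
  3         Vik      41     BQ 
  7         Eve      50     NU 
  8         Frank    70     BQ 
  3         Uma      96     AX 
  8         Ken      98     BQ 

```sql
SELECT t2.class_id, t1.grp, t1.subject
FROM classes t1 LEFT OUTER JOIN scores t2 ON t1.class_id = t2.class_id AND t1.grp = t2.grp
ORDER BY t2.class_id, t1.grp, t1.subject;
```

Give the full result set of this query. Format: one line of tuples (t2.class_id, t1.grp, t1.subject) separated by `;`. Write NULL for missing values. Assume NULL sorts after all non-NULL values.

LEFT JOIN keeps every row from `classes`; unmatched rows get NULL for `scores`'s columns.
Matching on t1.class_id = t2.class_id AND t1.grp = t2.grp.
Matched pairs: 0; unmatched t1 rows kept: 7.

(NULL, BQ, Art); (NULL, BQ, Chem); (NULL, BQ, Stats); (NULL, SG, Hist); (NULL, SG, Hist); (NULL, SG, Hist); (NULL, SG, Phys)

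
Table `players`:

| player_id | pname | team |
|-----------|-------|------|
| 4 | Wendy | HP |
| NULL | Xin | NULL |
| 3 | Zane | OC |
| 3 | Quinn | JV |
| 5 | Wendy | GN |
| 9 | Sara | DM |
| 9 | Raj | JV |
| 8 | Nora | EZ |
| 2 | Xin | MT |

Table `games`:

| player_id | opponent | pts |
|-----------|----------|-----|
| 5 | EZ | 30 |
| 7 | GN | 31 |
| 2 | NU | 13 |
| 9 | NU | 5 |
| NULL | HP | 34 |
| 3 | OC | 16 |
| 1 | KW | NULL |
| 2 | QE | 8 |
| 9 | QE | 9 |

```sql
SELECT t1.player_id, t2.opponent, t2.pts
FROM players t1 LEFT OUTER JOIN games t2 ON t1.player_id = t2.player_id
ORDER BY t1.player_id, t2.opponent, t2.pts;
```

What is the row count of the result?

12

LEFT JOIN keeps every row from `players`; unmatched rows get NULL for `games`'s columns.
Matching on t1.player_id = t2.player_id. A NULL in a compared column never satisfies the condition.
Matched pairs: 9; unmatched t1 rows kept: 3.
Total: 9 matched + 3 padded = 12 rows.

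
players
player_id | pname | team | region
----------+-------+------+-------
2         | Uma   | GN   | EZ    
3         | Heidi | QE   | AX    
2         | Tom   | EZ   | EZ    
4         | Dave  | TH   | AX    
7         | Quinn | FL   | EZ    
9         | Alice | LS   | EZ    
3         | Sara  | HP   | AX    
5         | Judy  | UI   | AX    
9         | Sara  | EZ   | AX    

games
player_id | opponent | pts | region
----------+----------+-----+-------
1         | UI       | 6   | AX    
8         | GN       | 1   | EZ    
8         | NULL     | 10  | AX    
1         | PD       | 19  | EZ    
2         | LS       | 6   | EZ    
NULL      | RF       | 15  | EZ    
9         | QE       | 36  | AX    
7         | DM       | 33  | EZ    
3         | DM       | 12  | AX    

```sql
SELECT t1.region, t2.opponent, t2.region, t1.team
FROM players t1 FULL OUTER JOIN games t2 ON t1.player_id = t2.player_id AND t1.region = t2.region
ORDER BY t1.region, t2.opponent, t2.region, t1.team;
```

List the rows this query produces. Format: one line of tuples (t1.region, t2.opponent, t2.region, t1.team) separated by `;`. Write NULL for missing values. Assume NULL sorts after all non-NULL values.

FULL OUTER JOIN keeps every row from both sides; unmatched rows get NULL for the other side's columns.
Matching on t1.player_id = t2.player_id AND t1.region = t2.region. A NULL in a compared column never satisfies the condition.
- t1 row (player_id=2, region=EZ): matches 1 t2 row(s) → 1 output row(s).
- t1 row (player_id=3, region=AX): matches 1 t2 row(s) → 1 output row(s).
- t1 row (player_id=2, region=EZ): matches 1 t2 row(s) → 1 output row(s).
- t1 row (player_id=4, region=AX): no match → kept, t2 columns NULL.
- t1 row (player_id=7, region=EZ): matches 1 t2 row(s) → 1 output row(s).
- t1 row (player_id=9, region=EZ): no match → kept, t2 columns NULL.
- t1 row (player_id=3, region=AX): matches 1 t2 row(s) → 1 output row(s).
- t1 row (player_id=5, region=AX): no match → kept, t2 columns NULL.
- t1 row (player_id=9, region=AX): matches 1 t2 row(s) → 1 output row(s).
- plus 5 unmatched t2 row(s), each kept with NULL t1 columns.

(AX, DM, AX, HP); (AX, DM, AX, QE); (AX, QE, AX, EZ); (AX, NULL, NULL, TH); (AX, NULL, NULL, UI); (EZ, DM, EZ, FL); (EZ, LS, EZ, EZ); (EZ, LS, EZ, GN); (EZ, NULL, NULL, LS); (NULL, GN, EZ, NULL); (NULL, PD, EZ, NULL); (NULL, RF, EZ, NULL); (NULL, UI, AX, NULL); (NULL, NULL, AX, NULL)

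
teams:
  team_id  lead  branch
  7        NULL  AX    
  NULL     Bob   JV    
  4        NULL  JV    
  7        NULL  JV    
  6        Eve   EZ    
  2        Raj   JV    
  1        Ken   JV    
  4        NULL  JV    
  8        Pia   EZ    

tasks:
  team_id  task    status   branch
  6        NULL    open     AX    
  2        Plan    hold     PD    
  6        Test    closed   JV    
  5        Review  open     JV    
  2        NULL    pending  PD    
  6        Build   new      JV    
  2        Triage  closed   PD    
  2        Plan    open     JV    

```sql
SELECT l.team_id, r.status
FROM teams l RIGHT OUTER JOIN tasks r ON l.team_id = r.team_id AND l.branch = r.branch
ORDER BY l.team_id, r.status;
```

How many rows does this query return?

RIGHT JOIN keeps every row from `tasks`; unmatched rows get NULL for `teams`'s columns.
Matching on l.team_id = r.team_id AND l.branch = r.branch. A NULL in a compared column never satisfies the condition.
- team_id=7, branch=AX: no matching r row.
- team_id=NULL, branch=JV: no matching r row.
- team_id=4, branch=JV: no matching r row.
- team_id=7, branch=JV: no matching r row.
- team_id=6, branch=EZ: no matching r row.
- team_id=2, branch=JV: 1 matching r row(s), so 1 row(s) emitted.
- team_id=1, branch=JV: no matching r row.
- team_id=4, branch=JV: no matching r row.
- team_id=8, branch=EZ: no matching r row.
- plus 7 unmatched r row(s), each kept with NULL l columns.
Total: 1 matched + 7 padded = 8 rows.

8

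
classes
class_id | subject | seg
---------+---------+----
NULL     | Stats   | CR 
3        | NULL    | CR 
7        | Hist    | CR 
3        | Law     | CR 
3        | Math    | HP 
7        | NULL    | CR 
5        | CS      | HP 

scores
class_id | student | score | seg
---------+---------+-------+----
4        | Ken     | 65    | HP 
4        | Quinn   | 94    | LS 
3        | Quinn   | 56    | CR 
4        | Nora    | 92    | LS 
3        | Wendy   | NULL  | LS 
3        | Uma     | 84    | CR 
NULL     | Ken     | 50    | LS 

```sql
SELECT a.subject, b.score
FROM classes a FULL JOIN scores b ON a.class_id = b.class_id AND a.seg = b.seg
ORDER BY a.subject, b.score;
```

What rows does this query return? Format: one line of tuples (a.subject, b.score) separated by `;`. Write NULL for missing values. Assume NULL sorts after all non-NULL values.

FULL OUTER JOIN keeps every row from both sides; unmatched rows get NULL for the other side's columns.
Matching on a.class_id = b.class_id AND a.seg = b.seg. A NULL in a compared column never satisfies the condition.
- a row (class_id=NULL, seg=CR): no match → kept, b columns NULL.
- a row (class_id=3, seg=CR): matches 2 b row(s) → 2 output row(s).
- a row (class_id=7, seg=CR): no match → kept, b columns NULL.
- a row (class_id=3, seg=CR): matches 2 b row(s) → 2 output row(s).
- a row (class_id=3, seg=HP): no match → kept, b columns NULL.
- a row (class_id=7, seg=CR): no match → kept, b columns NULL.
- a row (class_id=5, seg=HP): no match → kept, b columns NULL.
- 5 b row(s) had no a match → kept, a columns NULL.

(CS, NULL); (Hist, NULL); (Law, 56); (Law, 84); (Math, NULL); (Stats, NULL); (NULL, 50); (NULL, 56); (NULL, 65); (NULL, 84); (NULL, 92); (NULL, 94); (NULL, NULL); (NULL, NULL)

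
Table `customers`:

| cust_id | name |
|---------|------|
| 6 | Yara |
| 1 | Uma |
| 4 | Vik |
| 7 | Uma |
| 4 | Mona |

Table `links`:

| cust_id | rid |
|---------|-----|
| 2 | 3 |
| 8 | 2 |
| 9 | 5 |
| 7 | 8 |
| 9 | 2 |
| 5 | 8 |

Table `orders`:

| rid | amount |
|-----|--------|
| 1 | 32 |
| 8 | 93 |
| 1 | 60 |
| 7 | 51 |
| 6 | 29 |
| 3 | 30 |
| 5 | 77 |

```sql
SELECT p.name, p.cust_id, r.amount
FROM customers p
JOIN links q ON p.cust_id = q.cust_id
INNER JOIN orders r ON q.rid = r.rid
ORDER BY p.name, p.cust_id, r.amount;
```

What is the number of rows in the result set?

1

Joins associate left-to-right: customers INNER JOIN links on cust_id gives 1 intermediate row(s).
Then INNER JOIN `orders r` on rid: keep only rows whose q.rid appears in r.
Result: 1 row(s).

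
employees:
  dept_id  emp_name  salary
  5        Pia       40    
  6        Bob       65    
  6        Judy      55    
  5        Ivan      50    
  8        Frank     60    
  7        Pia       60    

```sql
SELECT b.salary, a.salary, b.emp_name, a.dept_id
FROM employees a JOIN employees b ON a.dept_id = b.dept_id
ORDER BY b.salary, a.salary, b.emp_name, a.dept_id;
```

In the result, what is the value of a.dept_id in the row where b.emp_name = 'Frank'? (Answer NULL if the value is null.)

8

INNER JOIN keeps only pairs where the ON condition holds.
Matching on a.dept_id = b.dept_id.
- a[0] dept_id=5 → 2 match(es) in b → 2 row(s).
- a[1] dept_id=6 → 2 match(es) in b → 2 row(s).
- a[2] dept_id=6 → 2 match(es) in b → 2 row(s).
- a[3] dept_id=5 → 2 match(es) in b → 2 row(s).
- a[4] dept_id=8 → 1 match(es) in b → 1 row(s).
- a[5] dept_id=7 → 1 match(es) in b → 1 row(s).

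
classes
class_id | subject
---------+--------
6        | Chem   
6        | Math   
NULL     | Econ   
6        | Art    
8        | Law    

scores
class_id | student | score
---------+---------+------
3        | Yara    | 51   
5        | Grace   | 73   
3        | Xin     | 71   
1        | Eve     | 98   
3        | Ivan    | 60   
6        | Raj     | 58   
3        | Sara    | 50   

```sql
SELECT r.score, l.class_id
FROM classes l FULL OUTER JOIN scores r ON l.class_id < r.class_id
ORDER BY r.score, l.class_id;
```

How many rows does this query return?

12

FULL OUTER JOIN keeps every row from both sides; unmatched rows get NULL for the other side's columns.
Matching on l.class_id < r.class_id. A NULL in a compared column never satisfies the condition.
Matched pairs: 0; unmatched l rows kept: 5; unmatched r rows kept: 7.
Total: 0 matched + 12 padded = 12 rows.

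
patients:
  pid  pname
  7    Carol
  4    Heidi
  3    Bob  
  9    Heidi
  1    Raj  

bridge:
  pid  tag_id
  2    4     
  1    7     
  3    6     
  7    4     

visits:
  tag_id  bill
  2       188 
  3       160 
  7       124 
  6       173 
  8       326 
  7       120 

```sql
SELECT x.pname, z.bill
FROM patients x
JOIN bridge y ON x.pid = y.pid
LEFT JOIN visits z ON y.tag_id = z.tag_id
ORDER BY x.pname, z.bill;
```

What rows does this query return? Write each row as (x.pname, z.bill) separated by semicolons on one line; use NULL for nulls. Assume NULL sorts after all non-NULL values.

(Bob, 173); (Carol, NULL); (Raj, 120); (Raj, 124)

Step 1 — x INNER JOIN y on pid → 3 row(s).
Then LEFT JOIN `visits z` on tag_id: each of those 3 rows is kept; rows whose y.tag_id has no match in z get NULL for z's columns.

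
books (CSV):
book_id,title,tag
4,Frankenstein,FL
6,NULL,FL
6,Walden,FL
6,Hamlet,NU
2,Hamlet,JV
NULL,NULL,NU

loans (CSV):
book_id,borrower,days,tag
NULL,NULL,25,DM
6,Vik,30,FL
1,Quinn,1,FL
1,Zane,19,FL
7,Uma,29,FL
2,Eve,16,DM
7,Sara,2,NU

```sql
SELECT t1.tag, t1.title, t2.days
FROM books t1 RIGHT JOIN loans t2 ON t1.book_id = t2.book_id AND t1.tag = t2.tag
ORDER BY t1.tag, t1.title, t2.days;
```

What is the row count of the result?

8

RIGHT JOIN keeps every row from `loans`; unmatched rows get NULL for `books`'s columns.
Matching on t1.book_id = t2.book_id AND t1.tag = t2.tag. A NULL in a compared column never satisfies the condition.
Matched pairs: 2; unmatched t2 rows kept: 6.
Total: 2 matched + 6 padded = 8 rows.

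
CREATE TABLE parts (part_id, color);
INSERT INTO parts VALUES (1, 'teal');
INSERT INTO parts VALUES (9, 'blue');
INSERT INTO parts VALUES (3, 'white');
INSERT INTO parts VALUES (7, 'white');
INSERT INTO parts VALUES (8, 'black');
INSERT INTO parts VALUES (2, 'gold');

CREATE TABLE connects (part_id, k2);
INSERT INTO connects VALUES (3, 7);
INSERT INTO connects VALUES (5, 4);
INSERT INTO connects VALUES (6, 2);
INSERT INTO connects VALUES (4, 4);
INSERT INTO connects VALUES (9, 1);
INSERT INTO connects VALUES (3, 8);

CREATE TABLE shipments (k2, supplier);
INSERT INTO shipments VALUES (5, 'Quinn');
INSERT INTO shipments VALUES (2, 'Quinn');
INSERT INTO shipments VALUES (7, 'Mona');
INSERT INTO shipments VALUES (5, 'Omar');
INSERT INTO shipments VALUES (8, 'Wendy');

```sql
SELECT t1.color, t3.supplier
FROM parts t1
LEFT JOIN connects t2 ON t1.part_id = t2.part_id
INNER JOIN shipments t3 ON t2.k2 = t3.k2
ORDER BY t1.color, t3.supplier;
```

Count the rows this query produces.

2

Step 1 — t1 LEFT JOIN t2 on part_id → 7 row(s).
Then INNER JOIN `shipments t3` on k2: keep only rows whose t2.k2 appears in t3.
Result: 2 row(s).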